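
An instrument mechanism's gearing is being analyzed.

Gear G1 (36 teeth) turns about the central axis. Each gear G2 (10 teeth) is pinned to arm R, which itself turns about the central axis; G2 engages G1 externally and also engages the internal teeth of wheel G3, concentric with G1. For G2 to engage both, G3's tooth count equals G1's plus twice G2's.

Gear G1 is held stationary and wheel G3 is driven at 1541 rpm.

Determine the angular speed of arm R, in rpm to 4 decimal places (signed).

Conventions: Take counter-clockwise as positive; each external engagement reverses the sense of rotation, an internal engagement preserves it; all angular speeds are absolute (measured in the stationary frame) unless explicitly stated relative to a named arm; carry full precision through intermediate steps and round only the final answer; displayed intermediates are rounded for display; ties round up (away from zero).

+938.0000 rpm

topology: planetary set — G1 36T / G2 10T / G3 56T, arm = carrier (Willis)
normalise by the input: solve with ω_ring = 1, then scale by 1541 rpm
ring teeth: 36 + 2·10 = 56
36(ω_sun−ω_arm) = −56(ω_ring−ω_arm),  ω_sun = 0, ω_ring = 1
36(0−ω_arm) = −56(1−ω_arm)  ⇒  92·ω_arm = 56  ⇒  ω_arm = 14/23
scale: ω_arm = 14/23 × 1541 rpm = +938.0000 rpm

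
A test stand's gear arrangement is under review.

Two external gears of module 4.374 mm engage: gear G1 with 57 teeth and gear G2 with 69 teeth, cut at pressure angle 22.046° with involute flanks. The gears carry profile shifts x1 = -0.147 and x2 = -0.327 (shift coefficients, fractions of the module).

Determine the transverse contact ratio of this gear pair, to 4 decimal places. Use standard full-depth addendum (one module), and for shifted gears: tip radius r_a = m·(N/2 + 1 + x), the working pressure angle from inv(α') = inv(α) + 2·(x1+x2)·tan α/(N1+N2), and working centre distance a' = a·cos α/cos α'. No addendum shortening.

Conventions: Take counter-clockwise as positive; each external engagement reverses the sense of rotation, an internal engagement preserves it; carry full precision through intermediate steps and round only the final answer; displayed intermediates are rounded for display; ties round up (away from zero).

recognized (one external pair, fixed centres): single-mesh tooth geometry, m = 4.374, N1 = 57, N2 = 69
base radii: r_b1 = 115.544283, r_b2 = 139.869396
tip radii: r_a1 = 128.390022, r_a2 = 153.846702
inv(α') = inv(22.046°) + 2·(-0.147-0.327)·tan α/(57+69) = 0.01713830  ⇒  α' = 20.91933°
a' = a·cos α / cos α' = 275.5620·cos 22.046°/cos 20.91933° = 273.437575
action lengths: √(r_a1²−r_b1²) = 55.977820, √(r_a2²−r_b2²) = 64.073083
base pitch p_b = π·m·cos α = 12.736599
CR = (55.977820 + 64.073083 − 273.437575·sin 20.91933°)/12.736599 = 1.760214
contact ratio ≈ 1.7602

1.7602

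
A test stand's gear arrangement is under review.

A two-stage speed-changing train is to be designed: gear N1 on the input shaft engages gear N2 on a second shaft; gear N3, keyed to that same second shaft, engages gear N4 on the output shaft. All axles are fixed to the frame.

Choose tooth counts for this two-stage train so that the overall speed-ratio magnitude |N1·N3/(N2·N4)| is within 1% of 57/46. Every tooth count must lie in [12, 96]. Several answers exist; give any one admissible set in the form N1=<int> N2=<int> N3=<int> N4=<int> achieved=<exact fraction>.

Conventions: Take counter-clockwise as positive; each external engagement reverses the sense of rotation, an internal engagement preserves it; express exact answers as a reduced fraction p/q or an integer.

N1=18 N2=12 N3=19 N4=23 achieved=57/46

2-stage fixed-axis compound train for ratio 57/46
target = 57/46 in lowest terms: an exact hit needs N1·N3 = k·57 and N2·N4 = k·46 for one integer k, every count in [12, 96]; additionally prefer no 1:1 stage (N1 ≠ N2, N3 ≠ N4)
k = 1…5: no 1:1-free in-range split of k·57 and k·46 into factor pairs; take k = 6
k = 6: N1·N3 = 342 = 18·19, N2·N4 = 276 = 12·23
achieved = 18·19/(12·23) = 57/46; |achieved − target| = 0 ≤ 57/4600 ✓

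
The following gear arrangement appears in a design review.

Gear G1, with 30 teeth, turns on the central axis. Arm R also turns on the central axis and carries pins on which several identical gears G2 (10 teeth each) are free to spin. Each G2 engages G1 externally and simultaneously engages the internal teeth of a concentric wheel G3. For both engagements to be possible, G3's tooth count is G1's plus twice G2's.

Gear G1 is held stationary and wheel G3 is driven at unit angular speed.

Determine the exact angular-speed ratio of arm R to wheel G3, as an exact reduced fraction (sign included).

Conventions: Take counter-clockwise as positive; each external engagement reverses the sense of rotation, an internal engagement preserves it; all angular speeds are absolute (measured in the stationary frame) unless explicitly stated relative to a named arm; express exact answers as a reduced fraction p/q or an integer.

planetary set (30T centre, 10T on arm, 50T internal) — Willis relation
ring teeth: 30 + 2·10 = 50
30(ω_sun−ω_arm) = −50(ω_ring−ω_arm),  ω_sun = 0, ω_ring = 1
30(0−ω_arm) = −50(1−ω_arm)  ⇒  80·ω_arm = 50  ⇒  ω_arm = 5/8
ω_out/ω_in = 5/8

5/8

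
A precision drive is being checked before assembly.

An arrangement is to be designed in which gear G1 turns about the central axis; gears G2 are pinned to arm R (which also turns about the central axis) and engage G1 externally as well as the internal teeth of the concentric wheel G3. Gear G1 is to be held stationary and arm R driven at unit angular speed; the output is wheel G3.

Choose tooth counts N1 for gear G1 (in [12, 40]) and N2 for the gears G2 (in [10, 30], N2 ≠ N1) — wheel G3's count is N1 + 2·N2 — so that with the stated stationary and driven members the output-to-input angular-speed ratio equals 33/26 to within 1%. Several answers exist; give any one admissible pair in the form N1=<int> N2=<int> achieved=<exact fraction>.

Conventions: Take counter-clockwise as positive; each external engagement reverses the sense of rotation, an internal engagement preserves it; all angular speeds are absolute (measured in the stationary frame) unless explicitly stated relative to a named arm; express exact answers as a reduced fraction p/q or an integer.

design class (target 33/26): planetary set
Willis with ω_sun = 0: ω_ring/ω_arm = (N1+N3)/N3; set equal to 33/26  ⇒  N3/N1 = 1/(33/26 − 1) = 26/7
N3 = N1 + 2·N2  ⇒  N2/N1 = (N3/N1 − 1)/2 = (26/7 − 1)/2 = 19/14
smallest multiple with N1 ≥ 12 and N2 ≥ 10: k = 1  ⇒  N1 = 1·14 = 14, N2 = 1·19 = 19 (N1 ≤ 40, N2 ≤ 30, N2 ≠ N1 ✓), N3 = 14 + 2·19 = 52
check: (N1+N3)/N3 with N1 = 14, N3 = 52 gives 33/26; |achieved − target| = 0 ≤ 33/2600 ✓

N1=14 N2=19 achieved=33/26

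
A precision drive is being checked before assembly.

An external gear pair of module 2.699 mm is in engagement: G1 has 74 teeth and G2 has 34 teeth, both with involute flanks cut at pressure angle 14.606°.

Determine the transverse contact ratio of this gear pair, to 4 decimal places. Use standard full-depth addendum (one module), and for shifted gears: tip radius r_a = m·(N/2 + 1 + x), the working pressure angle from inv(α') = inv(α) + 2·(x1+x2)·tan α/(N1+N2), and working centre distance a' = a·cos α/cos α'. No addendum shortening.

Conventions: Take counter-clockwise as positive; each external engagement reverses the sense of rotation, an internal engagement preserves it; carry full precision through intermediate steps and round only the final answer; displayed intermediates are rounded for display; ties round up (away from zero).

class = single-mesh tooth geometry [involute pair 74T × 34T, m = 2.699]
base radii: r_b1 = 96.635704, r_b2 = 44.400188
tip radii: r_a1 = 102.562000, r_a2 = 48.582000
no profile shift: α' = α, a' = a
action lengths: √(r_a1²−r_b1²) = 34.358471, √(r_a2²−r_b2²) = 19.718874
base pitch p_b = π·m·cos α = 8.205136
CR = (34.358471 + 19.718874 − 145.746000·sin 14.60600°)/8.205136 = 2.111418
contact ratio ≈ 2.1114

2.1114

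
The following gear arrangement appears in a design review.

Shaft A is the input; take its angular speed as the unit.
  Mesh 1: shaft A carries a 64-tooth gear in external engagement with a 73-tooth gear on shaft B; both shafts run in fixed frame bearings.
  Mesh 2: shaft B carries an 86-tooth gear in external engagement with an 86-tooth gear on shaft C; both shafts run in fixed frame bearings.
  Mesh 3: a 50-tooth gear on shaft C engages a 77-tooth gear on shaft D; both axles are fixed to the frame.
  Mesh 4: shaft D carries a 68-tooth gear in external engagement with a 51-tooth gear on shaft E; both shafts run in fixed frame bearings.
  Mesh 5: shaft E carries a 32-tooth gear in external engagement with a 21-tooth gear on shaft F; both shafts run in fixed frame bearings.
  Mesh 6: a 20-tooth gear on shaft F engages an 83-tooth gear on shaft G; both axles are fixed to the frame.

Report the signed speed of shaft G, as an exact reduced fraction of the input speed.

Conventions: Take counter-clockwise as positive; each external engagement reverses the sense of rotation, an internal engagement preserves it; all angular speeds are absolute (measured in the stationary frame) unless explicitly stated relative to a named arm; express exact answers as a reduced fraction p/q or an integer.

8192000/29392209

6-mesh fixed-axis compound train (all bearings frame-fixed)
mesh 1 [64T→73T]: |ω|/ω_in = 1×64/73 = 64/73, sense flips to −
mesh 2 [86T→86T]: |ω|/ω_in = (64/73)×86/86 = 64/73, sense flips to +
mesh 3 [50T→77T]: |ω|/ω_in = (64/73)×50/77 = 3200/5621, sense flips to −
mesh 4 [68T→51T]: |ω|/ω_in = (3200/5621)×68/51 = 12800/16863, sense flips to +
mesh 5 [32T→21T]: |ω|/ω_in = (12800/16863)×32/21 = 409600/354123, sense flips to −
mesh 6 [20T→83T]: |ω|/ω_in = (409600/354123)×20/83 = 8192000/29392209, sense flips to +
signed output speed (× input speed) = 8192000/29392209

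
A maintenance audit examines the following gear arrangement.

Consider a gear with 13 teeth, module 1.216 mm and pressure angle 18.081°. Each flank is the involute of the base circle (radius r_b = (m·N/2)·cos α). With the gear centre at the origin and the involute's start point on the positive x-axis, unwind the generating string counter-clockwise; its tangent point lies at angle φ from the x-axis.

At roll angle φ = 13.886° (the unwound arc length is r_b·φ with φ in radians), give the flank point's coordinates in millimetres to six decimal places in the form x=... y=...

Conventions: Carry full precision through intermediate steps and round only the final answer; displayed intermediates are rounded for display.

x=7.731125 y=0.035444

topology: single-mesh involute geometry — m = 1.216, N = 13
pitch radius r_p = m·N/2 = 1.216·13/2 = 7.904000
base radius r_b = r_p·cos α = 7.904000·cos 18.081° = 7.513690
roll angle φ = 13.886° = 0.24235642 rad
x = r_b·(cos φ + φ·sin φ) = 7.731125
y = r_b·(sin φ − φ·cos φ) = 0.035444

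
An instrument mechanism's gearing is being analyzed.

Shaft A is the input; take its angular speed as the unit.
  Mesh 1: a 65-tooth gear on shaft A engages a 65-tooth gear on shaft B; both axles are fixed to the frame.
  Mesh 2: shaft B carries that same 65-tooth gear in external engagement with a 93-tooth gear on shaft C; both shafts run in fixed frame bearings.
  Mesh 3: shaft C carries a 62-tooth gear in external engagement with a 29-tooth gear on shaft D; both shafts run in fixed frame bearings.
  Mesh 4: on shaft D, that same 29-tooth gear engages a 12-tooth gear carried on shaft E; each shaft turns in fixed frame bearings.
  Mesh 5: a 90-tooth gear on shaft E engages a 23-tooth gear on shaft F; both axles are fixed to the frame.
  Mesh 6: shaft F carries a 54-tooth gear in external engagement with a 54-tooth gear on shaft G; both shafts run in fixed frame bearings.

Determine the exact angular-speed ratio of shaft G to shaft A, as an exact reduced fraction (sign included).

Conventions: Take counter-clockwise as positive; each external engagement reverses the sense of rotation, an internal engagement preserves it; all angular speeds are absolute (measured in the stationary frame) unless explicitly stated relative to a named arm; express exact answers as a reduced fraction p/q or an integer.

325/23

class = fixed-axis compound train [6 meshes; 6 ratios multiply, 6 sense flips]
mesh 1 [65T→65T]: running ratio 1, sense −
mesh 2 [65T→93T]: running ratio 65/93, sense +
mesh 3 [62T→29T]: running ratio 130/87, sense −
mesh 4 [29T→12T]: running ratio 65/18, sense +
mesh 5 [90T→23T]: running ratio 325/23, sense −
mesh 6 [54T→54T]: running ratio 325/23, sense +
ω_out/ω_in = 325/23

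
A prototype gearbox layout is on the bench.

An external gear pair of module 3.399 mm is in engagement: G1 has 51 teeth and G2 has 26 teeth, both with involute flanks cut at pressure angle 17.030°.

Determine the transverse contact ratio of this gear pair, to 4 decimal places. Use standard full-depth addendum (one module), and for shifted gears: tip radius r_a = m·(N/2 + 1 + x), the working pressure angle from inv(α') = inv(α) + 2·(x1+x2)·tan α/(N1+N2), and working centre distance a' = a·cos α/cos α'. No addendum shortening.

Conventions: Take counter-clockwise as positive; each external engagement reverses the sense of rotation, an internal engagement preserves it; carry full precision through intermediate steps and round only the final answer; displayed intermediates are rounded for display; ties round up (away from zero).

1.8468

single-mesh involute tooth geometry (51T engaging 26T at module 3.399)
base radii: r_b1 = 82.873957, r_b2 = 42.249468
tip radii: r_a1 = 90.073500, r_a2 = 47.586000
no profile shift: α' = α, a' = a
action lengths: √(r_a1²−r_b1²) = 35.286580, √(r_a2²−r_b2²) = 21.895430
base pitch p_b = π·m·cos α = 10.210048
CR = (35.286580 + 21.895430 − 130.861500·sin 17.03000°)/10.210048 = 1.846837
contact ratio ≈ 1.8468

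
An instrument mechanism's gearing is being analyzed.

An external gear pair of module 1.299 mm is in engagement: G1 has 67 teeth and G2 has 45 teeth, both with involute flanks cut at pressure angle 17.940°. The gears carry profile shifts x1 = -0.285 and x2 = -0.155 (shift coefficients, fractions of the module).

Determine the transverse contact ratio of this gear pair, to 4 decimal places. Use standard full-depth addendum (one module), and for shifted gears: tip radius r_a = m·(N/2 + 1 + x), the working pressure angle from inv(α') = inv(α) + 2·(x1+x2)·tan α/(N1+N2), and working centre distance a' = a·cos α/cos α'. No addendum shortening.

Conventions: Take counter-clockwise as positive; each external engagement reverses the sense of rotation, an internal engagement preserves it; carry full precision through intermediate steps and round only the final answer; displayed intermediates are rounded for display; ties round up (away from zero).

2.0289

single-mesh involute tooth geometry (67T engaging 45T at module 1.299)
base radii: r_b1 = 41.400710, r_b2 = 27.806447
tip radii: r_a1 = 44.445285, r_a2 = 30.325155
inv(α') = inv(17.940°) + 2·(-0.285-0.155)·tan α/(67+45) = 0.00810642  ⇒  α' = 16.41613°
a' = a·cos α / cos α' = 72.7440·cos 17.940°/cos 16.41613° = 72.148324
action lengths: √(r_a1²−r_b1²) = 16.166773, √(r_a2²−r_b2²) = 12.100270
base pitch p_b = π·m·cos α = 3.882512
CR = (16.166773 + 12.100270 − 72.148324·sin 16.41613°)/3.882512 = 2.028865
contact ratio ≈ 2.0289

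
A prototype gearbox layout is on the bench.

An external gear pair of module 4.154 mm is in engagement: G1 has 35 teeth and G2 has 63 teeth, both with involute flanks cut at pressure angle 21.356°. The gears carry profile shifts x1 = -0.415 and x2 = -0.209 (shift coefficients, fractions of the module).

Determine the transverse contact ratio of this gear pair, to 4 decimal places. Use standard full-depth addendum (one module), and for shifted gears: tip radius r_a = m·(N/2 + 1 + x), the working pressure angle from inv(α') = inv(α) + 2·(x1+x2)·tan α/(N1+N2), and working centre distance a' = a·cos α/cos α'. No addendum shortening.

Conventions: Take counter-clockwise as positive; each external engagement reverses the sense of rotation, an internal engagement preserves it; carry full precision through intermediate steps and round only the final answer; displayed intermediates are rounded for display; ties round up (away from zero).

recognized (one external pair, fixed centres): single-mesh tooth geometry, m = 4.154, N1 = 35, N2 = 63
base radii: r_b1 = 67.703452, r_b2 = 121.866214
tip radii: r_a1 = 75.125090, r_a2 = 134.136814
inv(α') = inv(21.356°) + 2·(-0.415-0.209)·tan α/(35+63) = 0.01329818  ⇒  α' = 19.27741°
a' = a·cos α / cos α' = 203.5460·cos 21.356°/cos 19.27741° = 200.829964
action lengths: √(r_a1²−r_b1²) = 32.557975, √(r_a2²−r_b2²) = 56.047398
base pitch p_b = π·m·cos α = 12.154095
CR = (32.557975 + 56.047398 − 200.829964·sin 19.27741°)/12.154095 = 1.835012
contact ratio ≈ 1.8350

1.8350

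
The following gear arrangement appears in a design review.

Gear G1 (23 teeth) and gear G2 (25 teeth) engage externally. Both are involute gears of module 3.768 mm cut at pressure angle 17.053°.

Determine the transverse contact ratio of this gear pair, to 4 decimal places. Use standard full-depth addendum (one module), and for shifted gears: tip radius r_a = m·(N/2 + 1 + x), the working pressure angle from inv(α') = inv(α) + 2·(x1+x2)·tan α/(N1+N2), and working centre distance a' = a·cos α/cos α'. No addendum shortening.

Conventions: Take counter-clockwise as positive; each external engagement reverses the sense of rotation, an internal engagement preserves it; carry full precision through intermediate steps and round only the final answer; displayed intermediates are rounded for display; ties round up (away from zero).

class = single-mesh tooth geometry [involute pair 23T × 25T, m = 3.768]
base radii: r_b1 = 41.426861, r_b2 = 45.029196
tip radii: r_a1 = 47.100000, r_a2 = 50.868000
no profile shift: α' = α, a' = a
action lengths: √(r_a1²−r_b1²) = 22.410382, √(r_a2²−r_b2²) = 23.662732
base pitch p_b = π·m·cos α = 11.317071
CR = (22.410382 + 23.662732 − 90.432000·sin 17.05300°)/11.317071 = 1.727777
contact ratio ≈ 1.7278

1.7278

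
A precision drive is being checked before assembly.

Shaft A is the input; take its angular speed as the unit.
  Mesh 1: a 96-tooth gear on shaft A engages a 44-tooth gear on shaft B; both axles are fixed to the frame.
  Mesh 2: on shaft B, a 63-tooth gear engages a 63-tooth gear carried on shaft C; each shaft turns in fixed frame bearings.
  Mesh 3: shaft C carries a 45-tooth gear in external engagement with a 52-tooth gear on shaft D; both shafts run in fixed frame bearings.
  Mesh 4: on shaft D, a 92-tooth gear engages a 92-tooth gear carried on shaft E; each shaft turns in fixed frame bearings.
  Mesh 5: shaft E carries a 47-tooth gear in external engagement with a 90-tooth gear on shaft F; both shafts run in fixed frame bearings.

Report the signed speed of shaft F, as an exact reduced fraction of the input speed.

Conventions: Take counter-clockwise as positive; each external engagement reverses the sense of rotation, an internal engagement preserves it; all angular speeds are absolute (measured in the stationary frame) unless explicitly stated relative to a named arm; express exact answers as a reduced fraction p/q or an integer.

-141/143

5-mesh fixed-axis compound train (all bearings frame-fixed)
mesh 1 [96T→44T]: |ω|/ω_in = 1×96/44 = 24/11, sense flips to −
mesh 2 [63T→63T]: |ω|/ω_in = (24/11)×63/63 = 24/11, sense flips to +
mesh 3 [45T→52T]: |ω|/ω_in = (24/11)×45/52 = 270/143, sense flips to −
mesh 4 [92T→92T]: |ω|/ω_in = (270/143)×92/92 = 270/143, sense flips to +
mesh 5 [47T→90T]: |ω|/ω_in = (270/143)×47/90 = 141/143, sense flips to −
signed output speed (× input speed) = -141/143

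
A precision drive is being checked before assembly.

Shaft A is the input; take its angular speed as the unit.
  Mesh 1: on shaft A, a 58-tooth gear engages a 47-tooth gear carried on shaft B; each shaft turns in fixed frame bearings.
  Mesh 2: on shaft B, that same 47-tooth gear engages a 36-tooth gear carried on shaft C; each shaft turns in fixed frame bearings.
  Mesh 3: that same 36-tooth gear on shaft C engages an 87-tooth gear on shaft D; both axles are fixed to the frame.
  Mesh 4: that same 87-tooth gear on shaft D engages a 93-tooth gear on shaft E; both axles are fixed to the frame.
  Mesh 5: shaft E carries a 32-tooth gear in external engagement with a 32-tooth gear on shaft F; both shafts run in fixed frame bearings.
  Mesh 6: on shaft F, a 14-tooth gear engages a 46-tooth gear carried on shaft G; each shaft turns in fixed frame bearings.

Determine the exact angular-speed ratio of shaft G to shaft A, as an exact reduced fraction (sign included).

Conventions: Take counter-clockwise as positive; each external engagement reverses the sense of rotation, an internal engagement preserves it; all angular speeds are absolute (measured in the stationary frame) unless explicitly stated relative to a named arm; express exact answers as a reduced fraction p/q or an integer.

406/2139

class = fixed-axis compound train [6 meshes; 6 ratios multiply, 6 sense flips]
mesh 1 [58T→47T]: running ratio 58/47, sense −
mesh 2 [47T→36T]: running ratio 29/18, sense +
mesh 3 [36T→87T]: running ratio 2/3, sense −
mesh 4 [87T→93T]: running ratio 58/93, sense +
mesh 5 [32T→32T]: running ratio 58/93, sense −
mesh 6 [14T→46T]: running ratio 406/2139, sense +
ω_out/ω_in = 406/2139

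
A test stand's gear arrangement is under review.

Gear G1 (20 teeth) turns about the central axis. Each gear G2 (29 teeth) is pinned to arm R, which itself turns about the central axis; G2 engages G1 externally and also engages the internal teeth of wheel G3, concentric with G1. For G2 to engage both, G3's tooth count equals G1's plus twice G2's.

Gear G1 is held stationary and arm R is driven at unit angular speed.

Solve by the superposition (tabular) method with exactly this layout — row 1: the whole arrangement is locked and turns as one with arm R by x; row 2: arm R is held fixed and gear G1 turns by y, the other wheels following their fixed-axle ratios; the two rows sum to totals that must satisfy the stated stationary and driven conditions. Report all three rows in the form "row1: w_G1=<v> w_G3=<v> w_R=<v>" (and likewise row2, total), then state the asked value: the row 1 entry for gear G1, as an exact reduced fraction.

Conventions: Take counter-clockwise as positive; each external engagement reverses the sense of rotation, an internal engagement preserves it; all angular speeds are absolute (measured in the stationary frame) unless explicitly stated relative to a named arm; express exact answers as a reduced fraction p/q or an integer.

row1: w_G1=1 w_G3=1 w_R=1
row2: w_G1=-1 w_G3=10/39 w_R=0
total: w_G1=0 w_G3=49/39 w_R=1
asked value: 1

class = planetary set [G3 = 20+2·29 = 78; Willis about the carrier]
superposition row 1 [locked train]: every member turns x
row 2 (arm held, sun turns y): ω_ring = −(20/78)·y, ω_arm = 0
boundary: total ω_sun = x + y = 0 and total ω_arm = x = 1  ⇒  y = -1, x = 1
row 2 ring = −(20/78)·(-1) = 10/39
totals (row 1 + row 2): sun 1 + (-1) = 0, ring 1 + 10/39 = 49/39, arm 1 + 0 = 1
asked cell (row1, sun) = 1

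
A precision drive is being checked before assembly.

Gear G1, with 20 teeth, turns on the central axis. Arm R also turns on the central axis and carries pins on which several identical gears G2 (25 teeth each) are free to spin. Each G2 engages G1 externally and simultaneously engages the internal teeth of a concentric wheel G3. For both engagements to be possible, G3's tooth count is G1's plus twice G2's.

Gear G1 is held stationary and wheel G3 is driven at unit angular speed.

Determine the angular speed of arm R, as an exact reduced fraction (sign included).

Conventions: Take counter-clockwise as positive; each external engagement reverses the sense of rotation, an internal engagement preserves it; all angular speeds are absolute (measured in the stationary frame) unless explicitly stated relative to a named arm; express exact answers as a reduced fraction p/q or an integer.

7/9

recognized (axles ride arm R): planetary set, 20/25/70 teeth
ring teeth: 20 + 2·25 = 70
20(ω_sun−ω_arm) = −70(ω_ring−ω_arm),  ω_sun = 0, ω_ring = 1
20(0−ω_arm) = −70(1−ω_arm)  ⇒  90·ω_arm = 70  ⇒  ω_arm = 7/9
exact speed ratio = 7/9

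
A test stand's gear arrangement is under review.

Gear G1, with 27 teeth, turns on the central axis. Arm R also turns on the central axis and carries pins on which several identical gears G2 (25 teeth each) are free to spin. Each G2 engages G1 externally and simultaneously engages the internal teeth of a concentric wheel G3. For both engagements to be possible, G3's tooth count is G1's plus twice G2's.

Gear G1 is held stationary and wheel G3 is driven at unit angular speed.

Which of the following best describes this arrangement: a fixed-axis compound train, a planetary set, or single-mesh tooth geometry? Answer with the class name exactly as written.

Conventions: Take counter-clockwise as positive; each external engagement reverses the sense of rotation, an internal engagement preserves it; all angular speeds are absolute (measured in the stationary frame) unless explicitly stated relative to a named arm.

planetary set

class = planetary set [G3 = 27+2·25 = 77; Willis about the carrier]
classification: planetary set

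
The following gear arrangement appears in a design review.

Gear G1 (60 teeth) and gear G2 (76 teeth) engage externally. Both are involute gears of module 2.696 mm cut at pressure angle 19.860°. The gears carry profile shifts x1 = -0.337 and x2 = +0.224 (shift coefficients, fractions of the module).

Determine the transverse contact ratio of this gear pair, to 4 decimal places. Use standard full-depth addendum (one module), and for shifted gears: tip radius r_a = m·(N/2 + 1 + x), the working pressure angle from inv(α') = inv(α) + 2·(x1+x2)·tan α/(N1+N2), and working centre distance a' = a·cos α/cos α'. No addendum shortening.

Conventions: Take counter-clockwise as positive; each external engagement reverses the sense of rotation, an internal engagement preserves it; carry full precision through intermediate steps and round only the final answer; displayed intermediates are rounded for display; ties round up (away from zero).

single-mesh involute tooth geometry (60T engaging 76T at module 2.696)
base radii: r_b1 = 76.069705, r_b2 = 96.354959
tip radii: r_a1 = 82.667448, r_a2 = 105.747904
inv(α') = inv(19.860°) + 2·(-0.337+0.224)·tan α/(60+76) = 0.01398290  ⇒  α' = 19.59252°
a' = a·cos α / cos α' = 183.3280·cos 19.860°/cos 19.59252° = 183.021375
action lengths: √(r_a1²−r_b1²) = 32.362123, √(r_a2²−r_b2²) = 43.569956
base pitch p_b = π·m·cos α = 7.966001
CR = (32.362123 + 43.569956 − 183.021375·sin 19.59252°)/7.966001 = 1.827740
contact ratio ≈ 1.8277

1.8277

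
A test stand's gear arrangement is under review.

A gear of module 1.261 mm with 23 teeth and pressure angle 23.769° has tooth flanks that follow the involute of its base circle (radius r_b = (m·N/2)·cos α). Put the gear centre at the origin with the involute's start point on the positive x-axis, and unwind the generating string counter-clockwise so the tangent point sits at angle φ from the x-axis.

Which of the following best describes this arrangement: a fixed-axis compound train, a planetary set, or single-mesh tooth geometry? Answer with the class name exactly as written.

single-mesh tooth geometry

single-mesh involute tooth geometry (23T wheel at module 1.261)
classification: single-mesh tooth geometry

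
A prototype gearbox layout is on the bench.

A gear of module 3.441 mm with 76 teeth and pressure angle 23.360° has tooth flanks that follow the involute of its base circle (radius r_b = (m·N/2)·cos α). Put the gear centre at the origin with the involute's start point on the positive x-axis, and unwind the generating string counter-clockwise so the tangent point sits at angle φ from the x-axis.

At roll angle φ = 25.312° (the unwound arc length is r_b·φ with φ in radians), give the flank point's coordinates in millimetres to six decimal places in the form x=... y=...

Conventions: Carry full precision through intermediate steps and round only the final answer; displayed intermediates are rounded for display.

topology: single-mesh involute geometry — m = 3.441, N = 76
pitch radius r_p = m·N/2 = 3.441·76/2 = 130.758000
base radius r_b = r_p·cos α = 130.758000·cos 23.360° = 120.039984
roll angle φ = 25.312° = 0.44177774 rad
x = r_b·(cos φ + φ·sin φ) = 131.188561
y = r_b·(sin φ − φ·cos φ) = 3.383112

x=131.188561 y=3.383112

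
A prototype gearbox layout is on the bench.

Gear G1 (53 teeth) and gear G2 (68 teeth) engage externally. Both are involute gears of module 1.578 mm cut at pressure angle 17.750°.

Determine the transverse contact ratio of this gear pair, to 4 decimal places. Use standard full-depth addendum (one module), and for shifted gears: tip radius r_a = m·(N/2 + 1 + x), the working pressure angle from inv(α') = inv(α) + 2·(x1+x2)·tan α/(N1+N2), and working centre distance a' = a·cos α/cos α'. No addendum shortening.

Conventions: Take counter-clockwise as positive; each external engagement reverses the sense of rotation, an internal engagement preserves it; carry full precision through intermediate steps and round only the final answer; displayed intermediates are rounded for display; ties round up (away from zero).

1.9251

topology: single-mesh involute geometry — m = 1.578, 53T/68T pair
base radii: r_b1 = 39.826335, r_b2 = 51.097939
tip radii: r_a1 = 43.395000, r_a2 = 55.230000
no profile shift: α' = α, a' = a
action lengths: √(r_a1²−r_b1²) = 17.233370, √(r_a2²−r_b2²) = 20.960761
base pitch p_b = π·m·cos α = 4.721439
CR = (17.233370 + 20.960761 − 95.469000·sin 17.75000°)/4.721439 = 1.925058
contact ratio ≈ 1.9251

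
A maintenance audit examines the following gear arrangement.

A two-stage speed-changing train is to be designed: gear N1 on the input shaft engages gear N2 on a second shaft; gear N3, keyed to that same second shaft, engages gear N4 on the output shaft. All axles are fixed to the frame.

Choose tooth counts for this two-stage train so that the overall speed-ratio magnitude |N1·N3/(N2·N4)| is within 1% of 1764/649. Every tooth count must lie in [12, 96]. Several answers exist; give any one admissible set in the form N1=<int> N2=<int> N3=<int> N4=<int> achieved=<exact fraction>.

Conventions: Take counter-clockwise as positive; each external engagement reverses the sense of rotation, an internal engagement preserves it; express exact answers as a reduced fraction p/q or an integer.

topology: fixed-axis compound train — 2 stages, target 1764/649
target = 1764/649 in lowest terms: an exact hit needs N1·N3 = k·1764 and N2·N4 = k·649 for one integer k, every count in [12, 96]; additionally prefer no 1:1 stage (N1 ≠ N2, N3 ≠ N4)
k = 1: no 1:1-free in-range split of k·1764 and k·649 into factor pairs; take k = 2
k = 2: N1·N3 = 3528 = 42·84, N2·N4 = 1298 = 22·59
achieved = 42·84/(22·59) = 1764/649; |achieved − target| = 0 ≤ 441/16225 ✓

N1=42 N2=22 N3=84 N4=59 achieved=1764/649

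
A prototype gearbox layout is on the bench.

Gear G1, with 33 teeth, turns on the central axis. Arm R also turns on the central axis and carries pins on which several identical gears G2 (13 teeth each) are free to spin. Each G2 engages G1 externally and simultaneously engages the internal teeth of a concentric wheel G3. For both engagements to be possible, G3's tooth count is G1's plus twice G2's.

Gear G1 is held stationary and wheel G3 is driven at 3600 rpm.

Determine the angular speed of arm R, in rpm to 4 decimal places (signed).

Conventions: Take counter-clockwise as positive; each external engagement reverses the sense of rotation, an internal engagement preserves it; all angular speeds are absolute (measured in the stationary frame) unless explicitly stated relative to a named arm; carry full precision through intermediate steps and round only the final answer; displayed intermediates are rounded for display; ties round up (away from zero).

+2308.6957 rpm

topology: planetary set — G1 33T / G2 13T / G3 59T, arm = carrier (Willis)
normalise by the input: solve with ω_ring = 1, then scale by 3600 rpm
ring teeth: 33 + 2·13 = 59
33(ω_sun−ω_arm) = −59(ω_ring−ω_arm),  ω_sun = 0, ω_ring = 1
33(0−ω_arm) = −59(1−ω_arm)  ⇒  92·ω_arm = 59  ⇒  ω_arm = 59/92
scale: ω_arm = 59/92 × 3600 rpm = +2308.6957 rpm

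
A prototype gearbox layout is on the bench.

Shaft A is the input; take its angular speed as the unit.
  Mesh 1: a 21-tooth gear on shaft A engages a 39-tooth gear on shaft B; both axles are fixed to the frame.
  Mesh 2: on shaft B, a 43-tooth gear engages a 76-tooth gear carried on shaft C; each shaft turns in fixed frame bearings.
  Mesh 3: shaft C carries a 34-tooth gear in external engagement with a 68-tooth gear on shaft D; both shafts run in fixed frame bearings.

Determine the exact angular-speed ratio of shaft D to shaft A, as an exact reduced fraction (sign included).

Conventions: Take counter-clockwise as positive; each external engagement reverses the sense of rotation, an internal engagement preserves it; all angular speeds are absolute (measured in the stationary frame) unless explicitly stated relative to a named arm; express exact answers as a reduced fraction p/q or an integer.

-301/1976

class = fixed-axis compound train [3 meshes; 3 ratios multiply, 3 sense flips]
mesh 1 [21T→39T]: running ratio 7/13, sense −
mesh 2 [43T→76T]: running ratio 301/988, sense +
mesh 3 [34T→68T]: running ratio 301/1976, sense −
ω_out/ω_in = -301/1976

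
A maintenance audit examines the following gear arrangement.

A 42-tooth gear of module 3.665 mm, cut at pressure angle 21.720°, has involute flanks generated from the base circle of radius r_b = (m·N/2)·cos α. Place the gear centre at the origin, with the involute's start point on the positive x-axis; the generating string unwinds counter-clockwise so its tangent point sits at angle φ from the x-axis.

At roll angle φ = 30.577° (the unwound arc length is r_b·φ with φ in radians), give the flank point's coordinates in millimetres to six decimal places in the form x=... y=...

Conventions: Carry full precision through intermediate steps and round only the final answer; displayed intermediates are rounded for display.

topology: single-mesh involute geometry — m = 3.665, N = 42
pitch radius r_p = m·N/2 = 3.665·42/2 = 76.965000
base radius r_b = r_p·cos α = 76.965000·cos 21.720° = 71.500750
roll angle φ = 30.577° = 0.53366933 rad
x = r_b·(cos φ + φ·sin φ) = 80.968999
y = r_b·(sin φ − φ·cos φ) = 3.520355

x=80.968999 y=3.520355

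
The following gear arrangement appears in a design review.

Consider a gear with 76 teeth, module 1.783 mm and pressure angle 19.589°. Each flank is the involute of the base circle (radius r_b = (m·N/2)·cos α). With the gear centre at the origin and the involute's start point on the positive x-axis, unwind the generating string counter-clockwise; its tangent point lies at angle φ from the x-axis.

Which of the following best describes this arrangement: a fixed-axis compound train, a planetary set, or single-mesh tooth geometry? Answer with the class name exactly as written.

topology: single-mesh involute geometry — m = 1.783, N = 76
classification: single-mesh tooth geometry

single-mesh tooth geometry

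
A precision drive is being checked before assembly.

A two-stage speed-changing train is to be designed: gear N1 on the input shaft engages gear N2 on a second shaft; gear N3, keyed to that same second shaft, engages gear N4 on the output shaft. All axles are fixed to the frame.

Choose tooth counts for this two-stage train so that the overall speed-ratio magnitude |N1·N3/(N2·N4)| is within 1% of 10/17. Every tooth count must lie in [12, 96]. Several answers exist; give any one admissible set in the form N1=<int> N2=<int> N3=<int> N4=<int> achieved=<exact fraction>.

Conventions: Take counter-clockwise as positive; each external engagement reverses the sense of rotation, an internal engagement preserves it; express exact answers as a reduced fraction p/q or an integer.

class = fixed-axis compound train [2-stage, 10/17 wanted]
target = 10/17 in lowest terms: an exact hit needs N1·N3 = k·10 and N2·N4 = k·17 for one integer k, every count in [12, 96]; additionally prefer no 1:1 stage (N1 ≠ N2, N3 ≠ N4)
k = 1…17: no 1:1-free in-range split of k·10 and k·17 into factor pairs; take k = 18
k = 18: N1·N3 = 180 = 12·15, N2·N4 = 306 = 17·18
achieved = 12·15/(17·18) = 10/17; |achieved − target| = 0 ≤ 1/170 ✓

N1=12 N2=17 N3=15 N4=18 achieved=10/17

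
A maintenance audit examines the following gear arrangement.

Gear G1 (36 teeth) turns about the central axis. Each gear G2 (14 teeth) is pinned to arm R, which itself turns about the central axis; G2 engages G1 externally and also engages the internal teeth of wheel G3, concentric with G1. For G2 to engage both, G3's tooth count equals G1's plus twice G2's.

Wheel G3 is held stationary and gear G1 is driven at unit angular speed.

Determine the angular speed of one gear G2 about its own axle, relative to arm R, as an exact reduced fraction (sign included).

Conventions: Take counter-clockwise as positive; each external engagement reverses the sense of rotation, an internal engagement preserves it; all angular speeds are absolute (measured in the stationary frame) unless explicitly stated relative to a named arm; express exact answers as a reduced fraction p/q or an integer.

-288/175

class = planetary set [G3 = 36+2·14 = 64; Willis about the carrier]
ring teeth: 36 + 2·14 = 64
36(ω_sun−ω_arm) = −64(ω_ring−ω_arm),  ω_ring = 0, ω_sun = 1
36(1−ω_arm) = −64(0−ω_arm)  ⇒  100·ω_arm = 36  ⇒  ω_arm = 9/25
sun–planet mesh: 36·(1−9/25) = −14·(ω_p−ω_arm)  ⇒  ω_p−ω_arm = -288/175
exact speed ratio = -288/175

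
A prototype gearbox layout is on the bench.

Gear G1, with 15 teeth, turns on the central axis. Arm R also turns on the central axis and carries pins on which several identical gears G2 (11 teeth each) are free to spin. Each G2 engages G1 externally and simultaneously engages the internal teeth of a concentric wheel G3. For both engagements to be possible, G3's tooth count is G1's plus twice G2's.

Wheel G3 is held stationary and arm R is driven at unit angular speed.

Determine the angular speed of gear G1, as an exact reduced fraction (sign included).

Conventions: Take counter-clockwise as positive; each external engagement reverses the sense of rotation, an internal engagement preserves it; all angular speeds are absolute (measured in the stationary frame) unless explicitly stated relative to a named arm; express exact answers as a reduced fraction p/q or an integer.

52/15

class = planetary set [G3 = 15+2·11 = 37; Willis about the carrier]
ring teeth: 15 + 2·11 = 37
15(ω_sun−ω_arm) = −37(ω_ring−ω_arm),  ω_ring = 0, ω_arm = 1
ω_sun = 1 − (37/15)(0−1) = 52/15
exact speed ratio = 52/15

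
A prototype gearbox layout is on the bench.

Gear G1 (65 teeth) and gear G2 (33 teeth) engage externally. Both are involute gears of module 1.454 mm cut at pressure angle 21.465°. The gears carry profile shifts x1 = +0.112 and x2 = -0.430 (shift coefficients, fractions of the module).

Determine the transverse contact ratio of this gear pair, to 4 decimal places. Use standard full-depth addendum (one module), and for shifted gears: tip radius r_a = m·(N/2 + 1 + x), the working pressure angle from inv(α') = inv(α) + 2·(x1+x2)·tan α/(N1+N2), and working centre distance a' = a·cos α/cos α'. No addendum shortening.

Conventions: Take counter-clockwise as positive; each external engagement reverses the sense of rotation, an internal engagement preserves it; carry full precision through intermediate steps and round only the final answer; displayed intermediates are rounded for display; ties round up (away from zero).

1.7427

single-mesh involute tooth geometry (65T engaging 33T at module 1.454)
base radii: r_b1 = 43.977454, r_b2 = 22.327015
tip radii: r_a1 = 48.871848, r_a2 = 24.819780
inv(α') = inv(21.465°) + 2·(+0.112-0.430)·tan α/(65+33) = 0.01601825  ⇒  α' = 20.46965°
a' = a·cos α / cos α' = 71.2460·cos 21.465°/cos 20.46965° = 70.773264
action lengths: √(r_a1²−r_b1²) = 21.317624, √(r_a2²−r_b2²) = 10.840936
base pitch p_b = π·m·cos α = 4.251054
CR = (21.317624 + 10.840936 − 70.773264·sin 20.46965°)/4.251054 = 1.742712
contact ratio ≈ 1.7427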